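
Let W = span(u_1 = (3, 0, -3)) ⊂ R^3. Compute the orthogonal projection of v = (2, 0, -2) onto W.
proj_W(v) = (2, 0, -2)

Set up U = [u_1 | ... | u_1] ∈ R^(3×1). The projector onto W = col(U) is P = U (U^T U)^(-1) U^T.
Compute U^T U =
  [18],
and U^T v = (12).
Solve U^T U · c = U^T v for the coefficients: c = (2/3). The projection is proj_W(v) = U c.
Check: (v - proj_W(v)) · u_1 = 0  (should be 0).
Result: proj_W(v) = (2, 0, -2).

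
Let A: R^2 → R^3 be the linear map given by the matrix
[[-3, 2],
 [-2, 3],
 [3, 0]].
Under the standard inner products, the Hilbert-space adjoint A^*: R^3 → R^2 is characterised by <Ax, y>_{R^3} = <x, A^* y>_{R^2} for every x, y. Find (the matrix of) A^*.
A^* = A^T =
[[-3, -2, 3],
 [2, 3, 0]]

For real matrices with standard dot products, the defining identity <Ax, y> = <x, A^* y> gives (Ax)^T y = x^T (A^*) y, i.e. x^T A^T y = x^T (A^*) y. Since this holds for all x, y, we must have A^* = A^T. Therefore
A^* =
[[-3, -2, 3],
 [2, 3, 0]].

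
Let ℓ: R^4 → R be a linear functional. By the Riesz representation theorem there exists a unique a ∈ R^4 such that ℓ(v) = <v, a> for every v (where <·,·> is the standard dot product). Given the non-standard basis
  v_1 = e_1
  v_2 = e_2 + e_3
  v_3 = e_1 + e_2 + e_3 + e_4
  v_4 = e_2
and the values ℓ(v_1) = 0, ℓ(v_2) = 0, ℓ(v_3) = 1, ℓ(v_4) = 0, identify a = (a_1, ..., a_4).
a = (0, 0, 0, 1)

Write a = (a_1, ..., a_4) in the standard basis. For each basis vector v_i, ℓ(v_i) = <v_i, a> is a linear equation in the a_j's. Collect the n equations into a matrix system V a = ℓ, where row i of V is v_i (expressed in the standard basis). Since V is invertible (lower-triangular with 1s on the diagonal, up to permutation), solve by back-substitution:
  V =
[[1, 0, 0, 0],
 [0, 1, 1, 0],
 [1, 1, 1, 1],
 [0, 1, 0, 0]]
  V a = (0, 0, 1, 0)
Solving gives a = (0, 0, 0, 1).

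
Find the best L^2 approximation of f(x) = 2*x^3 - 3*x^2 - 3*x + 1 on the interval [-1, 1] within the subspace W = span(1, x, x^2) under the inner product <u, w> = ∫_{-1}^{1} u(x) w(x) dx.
g(x) = -3*x^2 - 9*x/5 + 1

The best approximation g ∈ W is the orthogonal projection of f onto W. Writing g = a_0 + a_1 x + a_2 x^2, the coefficients solve the normal equations G · a = b where
  G_{ij} = <φ_i, φ_j> and b_i = <f, φ_i>, with φ_0 = 1, φ_1 = x, φ_2 = x^2.
G =
  [2, 0, 2/3]
  [0, 2/3, 0]
  [2/3, 0, 2/5],
b = (0, -6/5, -8/15).
Solving gives a_0 = 1, a_1 = -9/5, a_2 = -3, so
  g(x) = -3*x^2 - 9*x/5 + 1.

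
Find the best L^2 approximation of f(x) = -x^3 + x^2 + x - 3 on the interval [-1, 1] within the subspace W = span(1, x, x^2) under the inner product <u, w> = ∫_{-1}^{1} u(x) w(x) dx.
g(x) = x^2 + 2*x/5 - 3

The best approximation g ∈ W is the orthogonal projection of f onto W. Writing g = a_0 + a_1 x + a_2 x^2, the coefficients solve the normal equations G · a = b where
  G_{ij} = <φ_i, φ_j> and b_i = <f, φ_i>, with φ_0 = 1, φ_1 = x, φ_2 = x^2.
G =
  [2, 0, 2/3]
  [0, 2/3, 0]
  [2/3, 0, 2/5],
b = (-16/3, 4/15, -8/5).
Solving gives a_0 = -3, a_1 = 2/5, a_2 = 1, so
  g(x) = x^2 + 2*x/5 - 3.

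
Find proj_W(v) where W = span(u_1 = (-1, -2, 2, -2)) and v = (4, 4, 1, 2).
proj_W(v) = (14/13, 28/13, -28/13, 28/13)

Set up U = [u_1 | ... | u_1] ∈ R^(4×1). The projector onto W = col(U) is P = U (U^T U)^(-1) U^T.
Compute U^T U =
  [13],
and U^T v = (-14).
Solve U^T U · c = U^T v for the coefficients: c = (-14/13). The projection is proj_W(v) = U c.
Check: (v - proj_W(v)) · u_1 = 0  (should be 0).
Result: proj_W(v) = (14/13, 28/13, -28/13, 28/13).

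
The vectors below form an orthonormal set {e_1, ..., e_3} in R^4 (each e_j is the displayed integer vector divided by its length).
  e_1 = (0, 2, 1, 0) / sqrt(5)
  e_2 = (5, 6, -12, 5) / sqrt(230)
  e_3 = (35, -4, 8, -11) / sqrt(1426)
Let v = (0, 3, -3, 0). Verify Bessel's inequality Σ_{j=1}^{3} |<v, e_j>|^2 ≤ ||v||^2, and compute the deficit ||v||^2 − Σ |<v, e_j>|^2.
Σ |<v, e_j>|^2 = 477/31; ||v||^2 = 18; deficit = 81/31

Write each e_j = u_j / sqrt(<u_j, u_j>) where u_j is the displayed integer vector. Then <v, e_j> = <v, u_j> / sqrt(<u_j, u_j>), so |<v, e_j>|^2 = <v, u_j>^2 / <u_j, u_j>.
Coefficients: <v, e_1> = 3/sqrt(5), <v, e_2> = 54/sqrt(230), <v, e_3> = -36/sqrt(1426).
Square and sum: Σ |<v, e_j>|^2 = 477/31.
Compute ||v||^2 = v·v = 18.
Deficit = 18 − 477/31 = 81/31 ≥ 0, confirming Bessel's inequality. (The deficit equals ||v − Σ <v,e_j> e_j||^2, the squared distance from v to span{e_j}.)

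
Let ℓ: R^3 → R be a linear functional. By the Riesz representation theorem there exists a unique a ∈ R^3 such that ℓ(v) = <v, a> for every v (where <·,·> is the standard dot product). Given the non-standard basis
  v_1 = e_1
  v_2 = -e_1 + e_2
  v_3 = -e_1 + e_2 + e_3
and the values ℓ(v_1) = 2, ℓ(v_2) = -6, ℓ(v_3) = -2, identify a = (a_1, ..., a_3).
a = (2, -4, 4)

Write a = (a_1, ..., a_3) in the standard basis. For each basis vector v_i, ℓ(v_i) = <v_i, a> is a linear equation in the a_j's. Collect the n equations into a matrix system V a = ℓ, where row i of V is v_i (expressed in the standard basis). Since V is invertible (lower-triangular with 1s on the diagonal, up to permutation), solve by back-substitution:
  V =
[[1, 0, 0],
 [-1, 1, 0],
 [-1, 1, 1]]
  V a = (2, -6, -2)
Solving gives a = (2, -4, 4).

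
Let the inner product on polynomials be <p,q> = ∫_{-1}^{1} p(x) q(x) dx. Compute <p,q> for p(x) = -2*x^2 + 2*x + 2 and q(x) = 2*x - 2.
<p,q> = -8/3

Expand the product: p(x)·q(x) = -4*x^3 + 8*x^2 - 4.
∫_{-1}^{1} of each monomial x^k gives [2/(k+1) if k even, 0 if k odd]. Integrating term-by-term (or equivalently evaluating the antiderivative F(x) = -x^4 + 8*x^3/3 - 4*x at the endpoints):
  F(1) − F(−1) = -7/3 − (1/3) = -8/3.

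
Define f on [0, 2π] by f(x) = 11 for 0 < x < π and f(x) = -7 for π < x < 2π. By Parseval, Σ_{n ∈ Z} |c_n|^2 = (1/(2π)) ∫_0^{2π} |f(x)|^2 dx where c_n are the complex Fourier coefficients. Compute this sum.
Σ |c_n|^2 = 85

Parseval equates the L^2 energy of f (normalised by 1/(2π)) with the ℓ^2 sum of its Fourier coefficients: (1/(2π)) ∫_0^{2π} |f|^2 = Σ |c_n|^2.
Compute the left side: (1/(2π)) [∫_0^π 11^2 dx + ∫_π^{2π} (-7)^2 dx] = (1/(2π)) · (121π + 49π) = (121 + 49)/2 = 85.
So Σ_{n ∈ Z} |c_n|^2 = 85.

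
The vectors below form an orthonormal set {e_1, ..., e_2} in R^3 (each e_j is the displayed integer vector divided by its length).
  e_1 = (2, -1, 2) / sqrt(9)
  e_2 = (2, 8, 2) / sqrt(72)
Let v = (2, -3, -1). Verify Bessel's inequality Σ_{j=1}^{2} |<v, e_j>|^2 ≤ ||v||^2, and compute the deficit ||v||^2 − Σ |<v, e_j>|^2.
Σ |<v, e_j>|^2 = 19/2; ||v||^2 = 14; deficit = 9/2

Write each e_j = u_j / sqrt(<u_j, u_j>) where u_j is the displayed integer vector. Then <v, e_j> = <v, u_j> / sqrt(<u_j, u_j>), so |<v, e_j>|^2 = <v, u_j>^2 / <u_j, u_j>.
Coefficients: <v, e_1> = 5/sqrt(9), <v, e_2> = -22/sqrt(72).
Square and sum: Σ |<v, e_j>|^2 = 19/2.
Compute ||v||^2 = v·v = 14.
Deficit = 14 − 19/2 = 9/2 ≥ 0, confirming Bessel's inequality. (The deficit equals ||v − Σ <v,e_j> e_j||^2, the squared distance from v to span{e_j}.)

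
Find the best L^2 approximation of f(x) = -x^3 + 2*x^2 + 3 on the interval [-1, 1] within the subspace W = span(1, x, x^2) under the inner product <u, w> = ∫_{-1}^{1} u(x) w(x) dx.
g(x) = 2*x^2 - 3*x/5 + 3

The best approximation g ∈ W is the orthogonal projection of f onto W. Writing g = a_0 + a_1 x + a_2 x^2, the coefficients solve the normal equations G · a = b where
  G_{ij} = <φ_i, φ_j> and b_i = <f, φ_i>, with φ_0 = 1, φ_1 = x, φ_2 = x^2.
G =
  [2, 0, 2/3]
  [0, 2/3, 0]
  [2/3, 0, 2/5],
b = (22/3, -2/5, 14/5).
Solving gives a_0 = 3, a_1 = -3/5, a_2 = 2, so
  g(x) = 2*x^2 - 3*x/5 + 3.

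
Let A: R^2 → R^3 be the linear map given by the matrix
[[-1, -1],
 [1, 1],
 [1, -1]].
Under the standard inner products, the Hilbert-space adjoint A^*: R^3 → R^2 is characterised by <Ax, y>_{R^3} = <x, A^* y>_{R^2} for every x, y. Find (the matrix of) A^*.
A^* = A^T =
[[-1, 1, 1],
 [-1, 1, -1]]

For real matrices with standard dot products, the defining identity <Ax, y> = <x, A^* y> gives (Ax)^T y = x^T (A^*) y, i.e. x^T A^T y = x^T (A^*) y. Since this holds for all x, y, we must have A^* = A^T. Therefore
A^* =
[[-1, 1, 1],
 [-1, 1, -1]].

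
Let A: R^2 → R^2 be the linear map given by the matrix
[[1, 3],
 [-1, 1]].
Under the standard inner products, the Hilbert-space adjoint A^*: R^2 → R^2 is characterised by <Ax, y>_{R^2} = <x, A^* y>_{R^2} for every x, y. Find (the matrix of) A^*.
A^* = A^T =
[[1, -1],
 [3, 1]]

For real matrices with standard dot products, the defining identity <Ax, y> = <x, A^* y> gives (Ax)^T y = x^T (A^*) y, i.e. x^T A^T y = x^T (A^*) y. Since this holds for all x, y, we must have A^* = A^T. Therefore
A^* =
[[1, -1],
 [3, 1]].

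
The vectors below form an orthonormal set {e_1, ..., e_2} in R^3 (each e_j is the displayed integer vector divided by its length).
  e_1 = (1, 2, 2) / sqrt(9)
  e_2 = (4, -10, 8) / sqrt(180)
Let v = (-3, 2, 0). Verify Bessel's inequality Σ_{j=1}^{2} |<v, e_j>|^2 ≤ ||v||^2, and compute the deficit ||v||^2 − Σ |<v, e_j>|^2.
Σ |<v, e_j>|^2 = 29/5; ||v||^2 = 13; deficit = 36/5

Write each e_j = u_j / sqrt(<u_j, u_j>) where u_j is the displayed integer vector. Then <v, e_j> = <v, u_j> / sqrt(<u_j, u_j>), so |<v, e_j>|^2 = <v, u_j>^2 / <u_j, u_j>.
Coefficients: <v, e_1> = 1/sqrt(9), <v, e_2> = -32/sqrt(180).
Square and sum: Σ |<v, e_j>|^2 = 29/5.
Compute ||v||^2 = v·v = 13.
Deficit = 13 − 29/5 = 36/5 ≥ 0, confirming Bessel's inequality. (The deficit equals ||v − Σ <v,e_j> e_j||^2, the squared distance from v to span{e_j}.)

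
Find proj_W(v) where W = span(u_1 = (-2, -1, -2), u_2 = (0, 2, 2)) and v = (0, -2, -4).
proj_W(v) = (-4/9, -26/9, -28/9)

Set up U = [u_1 | ... | u_2] ∈ R^(3×2). The projector onto W = col(U) is P = U (U^T U)^(-1) U^T.
Compute U^T U =
  [9, -6]
  [-6, 8],
and U^T v = (10, -12).
Solve U^T U · c = U^T v for the coefficients: c = (2/9, -4/3). The projection is proj_W(v) = U c.
Check: (v - proj_W(v)) · u_1 = 0  (should be 0).
Check: (v - proj_W(v)) · u_2 = 0  (should be 0).
Result: proj_W(v) = (-4/9, -26/9, -28/9).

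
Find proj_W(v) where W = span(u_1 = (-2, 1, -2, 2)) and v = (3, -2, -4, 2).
proj_W(v) = (-8/13, 4/13, -8/13, 8/13)

Set up U = [u_1 | ... | u_1] ∈ R^(4×1). The projector onto W = col(U) is P = U (U^T U)^(-1) U^T.
Compute U^T U =
  [13],
and U^T v = (4).
Solve U^T U · c = U^T v for the coefficients: c = (4/13). The projection is proj_W(v) = U c.
Check: (v - proj_W(v)) · u_1 = 0  (should be 0).
Result: proj_W(v) = (-8/13, 4/13, -8/13, 8/13).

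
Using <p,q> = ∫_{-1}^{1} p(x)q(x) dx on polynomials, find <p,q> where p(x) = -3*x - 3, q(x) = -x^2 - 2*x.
<p,q> = 6

Expand the product: p(x)·q(x) = 3*x^3 + 9*x^2 + 6*x.
∫_{-1}^{1} of each monomial x^k gives [2/(k+1) if k even, 0 if k odd]. Integrating term-by-term (or equivalently evaluating the antiderivative F(x) = 3*x^4/4 + 3*x^3 + 3*x^2 at the endpoints):
  F(1) − F(−1) = 27/4 − (3/4) = 6.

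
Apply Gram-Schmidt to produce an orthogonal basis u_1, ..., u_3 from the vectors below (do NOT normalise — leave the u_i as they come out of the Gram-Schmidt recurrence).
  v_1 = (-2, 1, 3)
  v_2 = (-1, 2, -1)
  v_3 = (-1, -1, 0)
Orthogonal basis:
  u_1 = (-2, 1, 3)
  u_2 = (-6/7, 27/14, -17/14)
  u_3 = (-84/83, -60/83, -36/83)

Apply the Gram-Schmidt recurrence
  u_1 = v_1
  u_i = v_i − Σ_{j<i} ((v_i · u_j) / (u_j · u_j)) · u_j.

Step by step this gives:
  u_1 = (-2, 1, 3)
  u_2 = (-6/7, 27/14, -17/14)
  u_3 = (-84/83, -60/83, -36/83)

Orthogonality check:
  u_2 · u_1 = 0 (should be 0)
  u_3 · u_1 = 0 (should be 0)
  u_3 · u_2 = 0 (should be 0)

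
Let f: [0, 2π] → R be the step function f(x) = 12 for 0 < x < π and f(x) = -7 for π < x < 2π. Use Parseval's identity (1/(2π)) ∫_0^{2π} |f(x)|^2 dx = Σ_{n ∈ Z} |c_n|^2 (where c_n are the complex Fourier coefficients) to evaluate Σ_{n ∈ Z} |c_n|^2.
Σ |c_n|^2 = 193/2

Parseval equates the L^2 energy of f (normalised by 1/(2π)) with the ℓ^2 sum of its Fourier coefficients: (1/(2π)) ∫_0^{2π} |f|^2 = Σ |c_n|^2.
Compute the left side: (1/(2π)) [∫_0^π 12^2 dx + ∫_π^{2π} (-7)^2 dx] = (1/(2π)) · (144π + 49π) = (144 + 49)/2 = 193/2.
So Σ_{n ∈ Z} |c_n|^2 = 193/2.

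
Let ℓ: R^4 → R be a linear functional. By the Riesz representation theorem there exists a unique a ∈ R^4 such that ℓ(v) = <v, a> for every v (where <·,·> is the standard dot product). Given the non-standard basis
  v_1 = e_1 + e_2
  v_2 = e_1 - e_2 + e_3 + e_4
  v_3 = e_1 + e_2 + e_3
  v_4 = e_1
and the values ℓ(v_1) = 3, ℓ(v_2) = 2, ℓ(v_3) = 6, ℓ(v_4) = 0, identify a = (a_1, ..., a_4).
a = (0, 3, 3, 2)

Write a = (a_1, ..., a_4) in the standard basis. For each basis vector v_i, ℓ(v_i) = <v_i, a> is a linear equation in the a_j's. Collect the n equations into a matrix system V a = ℓ, where row i of V is v_i (expressed in the standard basis). Since V is invertible (lower-triangular with 1s on the diagonal, up to permutation), solve by back-substitution:
  V =
[[1, 1, 0, 0],
 [1, -1, 1, 1],
 [1, 1, 1, 0],
 [1, 0, 0, 0]]
  V a = (3, 2, 6, 0)
Solving gives a = (0, 3, 3, 2).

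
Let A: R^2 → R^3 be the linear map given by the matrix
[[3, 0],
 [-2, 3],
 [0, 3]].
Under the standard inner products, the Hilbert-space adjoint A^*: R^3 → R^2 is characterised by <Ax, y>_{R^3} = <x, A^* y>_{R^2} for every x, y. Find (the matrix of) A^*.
A^* = A^T =
[[3, -2, 0],
 [0, 3, 3]]

For real matrices with standard dot products, the defining identity <Ax, y> = <x, A^* y> gives (Ax)^T y = x^T (A^*) y, i.e. x^T A^T y = x^T (A^*) y. Since this holds for all x, y, we must have A^* = A^T. Therefore
A^* =
[[3, -2, 0],
 [0, 3, 3]].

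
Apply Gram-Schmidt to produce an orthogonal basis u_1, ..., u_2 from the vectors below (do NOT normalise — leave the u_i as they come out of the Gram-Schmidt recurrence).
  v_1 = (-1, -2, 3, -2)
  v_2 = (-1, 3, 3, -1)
Orthogonal basis:
  u_1 = (-1, -2, 3, -2)
  u_2 = (-2/3, 11/3, 2, -1/3)

Apply the Gram-Schmidt recurrence
  u_1 = v_1
  u_i = v_i − Σ_{j<i} ((v_i · u_j) / (u_j · u_j)) · u_j.

Step by step this gives:
  u_1 = (-1, -2, 3, -2)
  u_2 = (-2/3, 11/3, 2, -1/3)

Orthogonality check:
  u_2 · u_1 = 0 (should be 0)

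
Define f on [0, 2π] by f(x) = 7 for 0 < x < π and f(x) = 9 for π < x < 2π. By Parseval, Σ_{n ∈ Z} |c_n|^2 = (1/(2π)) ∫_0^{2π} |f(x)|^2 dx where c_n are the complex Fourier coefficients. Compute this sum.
Σ |c_n|^2 = 65

Parseval equates the L^2 energy of f (normalised by 1/(2π)) with the ℓ^2 sum of its Fourier coefficients: (1/(2π)) ∫_0^{2π} |f|^2 = Σ |c_n|^2.
Compute the left side: (1/(2π)) [∫_0^π 7^2 dx + ∫_π^{2π} 9^2 dx] = (1/(2π)) · (49π + 81π) = (49 + 81)/2 = 65.
So Σ_{n ∈ Z} |c_n|^2 = 65.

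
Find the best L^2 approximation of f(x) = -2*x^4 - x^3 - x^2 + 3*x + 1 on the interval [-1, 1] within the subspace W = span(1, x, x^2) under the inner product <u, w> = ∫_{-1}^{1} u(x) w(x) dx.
g(x) = -19*x^2/7 + 12*x/5 + 41/35

The best approximation g ∈ W is the orthogonal projection of f onto W. Writing g = a_0 + a_1 x + a_2 x^2, the coefficients solve the normal equations G · a = b where
  G_{ij} = <φ_i, φ_j> and b_i = <f, φ_i>, with φ_0 = 1, φ_1 = x, φ_2 = x^2.
G =
  [2, 0, 2/3]
  [0, 2/3, 0]
  [2/3, 0, 2/5],
b = (8/15, 8/5, -32/105).
Solving gives a_0 = 41/35, a_1 = 12/5, a_2 = -19/7, so
  g(x) = -19*x^2/7 + 12*x/5 + 41/35.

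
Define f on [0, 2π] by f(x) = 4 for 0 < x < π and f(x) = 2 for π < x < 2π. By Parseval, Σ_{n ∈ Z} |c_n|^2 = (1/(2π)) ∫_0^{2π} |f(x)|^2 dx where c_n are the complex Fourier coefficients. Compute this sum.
Σ |c_n|^2 = 10

Parseval equates the L^2 energy of f (normalised by 1/(2π)) with the ℓ^2 sum of its Fourier coefficients: (1/(2π)) ∫_0^{2π} |f|^2 = Σ |c_n|^2.
Compute the left side: (1/(2π)) [∫_0^π 4^2 dx + ∫_π^{2π} 2^2 dx] = (1/(2π)) · (16π + 4π) = (16 + 4)/2 = 10.
So Σ_{n ∈ Z} |c_n|^2 = 10.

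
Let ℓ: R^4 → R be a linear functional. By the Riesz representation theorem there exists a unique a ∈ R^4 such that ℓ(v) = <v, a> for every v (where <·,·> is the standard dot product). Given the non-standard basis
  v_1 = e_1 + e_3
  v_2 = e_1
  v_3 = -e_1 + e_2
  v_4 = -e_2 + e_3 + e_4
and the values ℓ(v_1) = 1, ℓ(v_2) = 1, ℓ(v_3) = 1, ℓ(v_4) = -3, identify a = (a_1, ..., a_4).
a = (1, 2, 0, -1)

Write a = (a_1, ..., a_4) in the standard basis. For each basis vector v_i, ℓ(v_i) = <v_i, a> is a linear equation in the a_j's. Collect the n equations into a matrix system V a = ℓ, where row i of V is v_i (expressed in the standard basis). Since V is invertible (lower-triangular with 1s on the diagonal, up to permutation), solve by back-substitution:
  V =
[[1, 0, 1, 0],
 [1, 0, 0, 0],
 [-1, 1, 0, 0],
 [0, -1, 1, 1]]
  V a = (1, 1, 1, -3)
Solving gives a = (1, 2, 0, -1).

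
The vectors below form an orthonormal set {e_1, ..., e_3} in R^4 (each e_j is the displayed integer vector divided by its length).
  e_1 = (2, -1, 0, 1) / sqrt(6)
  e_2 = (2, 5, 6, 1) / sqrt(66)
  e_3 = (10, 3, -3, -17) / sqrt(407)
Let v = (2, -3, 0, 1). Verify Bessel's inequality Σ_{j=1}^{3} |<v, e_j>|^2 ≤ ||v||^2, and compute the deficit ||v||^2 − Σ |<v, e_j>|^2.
Σ |<v, e_j>|^2 = 454/37; ||v||^2 = 14; deficit = 64/37

Write each e_j = u_j / sqrt(<u_j, u_j>) where u_j is the displayed integer vector. Then <v, e_j> = <v, u_j> / sqrt(<u_j, u_j>), so |<v, e_j>|^2 = <v, u_j>^2 / <u_j, u_j>.
Coefficients: <v, e_1> = 8/sqrt(6), <v, e_2> = -10/sqrt(66), <v, e_3> = -6/sqrt(407).
Square and sum: Σ |<v, e_j>|^2 = 454/37.
Compute ||v||^2 = v·v = 14.
Deficit = 14 − 454/37 = 64/37 ≥ 0, confirming Bessel's inequality. (The deficit equals ||v − Σ <v,e_j> e_j||^2, the squared distance from v to span{e_j}.)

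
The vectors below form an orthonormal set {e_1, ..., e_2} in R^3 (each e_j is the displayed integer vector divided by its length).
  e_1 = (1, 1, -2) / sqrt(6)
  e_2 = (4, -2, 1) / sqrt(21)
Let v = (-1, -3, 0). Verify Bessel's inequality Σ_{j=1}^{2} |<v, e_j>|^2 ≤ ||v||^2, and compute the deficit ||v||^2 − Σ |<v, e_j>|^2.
Σ |<v, e_j>|^2 = 20/7; ||v||^2 = 10; deficit = 50/7

Write each e_j = u_j / sqrt(<u_j, u_j>) where u_j is the displayed integer vector. Then <v, e_j> = <v, u_j> / sqrt(<u_j, u_j>), so |<v, e_j>|^2 = <v, u_j>^2 / <u_j, u_j>.
Coefficients: <v, e_1> = -4/sqrt(6), <v, e_2> = 2/sqrt(21).
Square and sum: Σ |<v, e_j>|^2 = 20/7.
Compute ||v||^2 = v·v = 10.
Deficit = 10 − 20/7 = 50/7 ≥ 0, confirming Bessel's inequality. (The deficit equals ||v − Σ <v,e_j> e_j||^2, the squared distance from v to span{e_j}.)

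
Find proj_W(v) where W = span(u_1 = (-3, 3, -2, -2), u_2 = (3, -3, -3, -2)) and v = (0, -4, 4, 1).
proj_W(v) = (705/371, -705/371, 1040/371, 926/371)

Set up U = [u_1 | ... | u_2] ∈ R^(4×2). The projector onto W = col(U) is P = U (U^T U)^(-1) U^T.
Compute U^T U =
  [26, -8]
  [-8, 31],
and U^T v = (-22, -2).
Solve U^T U · c = U^T v for the coefficients: c = (-349/371, -114/371). The projection is proj_W(v) = U c.
Check: (v - proj_W(v)) · u_1 = 0  (should be 0).
Check: (v - proj_W(v)) · u_2 = 0  (should be 0).
Result: proj_W(v) = (705/371, -705/371, 1040/371, 926/371).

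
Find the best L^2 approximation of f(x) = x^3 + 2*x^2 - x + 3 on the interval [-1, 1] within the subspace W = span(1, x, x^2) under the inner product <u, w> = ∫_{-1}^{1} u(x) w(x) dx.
g(x) = 2*x^2 - 2*x/5 + 3

The best approximation g ∈ W is the orthogonal projection of f onto W. Writing g = a_0 + a_1 x + a_2 x^2, the coefficients solve the normal equations G · a = b where
  G_{ij} = <φ_i, φ_j> and b_i = <f, φ_i>, with φ_0 = 1, φ_1 = x, φ_2 = x^2.
G =
  [2, 0, 2/3]
  [0, 2/3, 0]
  [2/3, 0, 2/5],
b = (22/3, -4/15, 14/5).
Solving gives a_0 = 3, a_1 = -2/5, a_2 = 2, so
  g(x) = 2*x^2 - 2*x/5 + 3.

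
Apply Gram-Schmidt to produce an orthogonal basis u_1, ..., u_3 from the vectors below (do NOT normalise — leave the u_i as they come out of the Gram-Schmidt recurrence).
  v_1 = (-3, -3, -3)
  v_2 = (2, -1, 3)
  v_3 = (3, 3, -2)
Orthogonal basis:
  u_1 = (-3, -3, -3)
  u_2 = (2/3, -7/3, 5/3)
  u_3 = (30/13, -15/26, -45/26)

Apply the Gram-Schmidt recurrence
  u_1 = v_1
  u_i = v_i − Σ_{j<i} ((v_i · u_j) / (u_j · u_j)) · u_j.

Step by step this gives:
  u_1 = (-3, -3, -3)
  u_2 = (2/3, -7/3, 5/3)
  u_3 = (30/13, -15/26, -45/26)

Orthogonality check:
  u_2 · u_1 = 0 (should be 0)
  u_3 · u_1 = 0 (should be 0)
  u_3 · u_2 = 0 (should be 0)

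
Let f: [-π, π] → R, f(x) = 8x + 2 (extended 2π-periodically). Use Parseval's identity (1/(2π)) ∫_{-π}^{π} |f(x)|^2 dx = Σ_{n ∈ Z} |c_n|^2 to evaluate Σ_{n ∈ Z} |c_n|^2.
Σ |c_n|^2 = 64π^2/3 + 4

Expand and integrate term by term over [-π, π]:
  ∫ (8x)^2 dx = 64·(2π^3/3); ∫ 2·8·(2)·x dx = 0 (odd integrand); ∫ 2^2 dx = 4·2π.
So (1/(2π)) ∫_{-π}^{π} (8x + 2)^2 dx = 64π^2/3 + 4 = 64π^2/3 + 4.
Parseval ⇒ Σ |c_n|^2 = 64π^2/3 + 4.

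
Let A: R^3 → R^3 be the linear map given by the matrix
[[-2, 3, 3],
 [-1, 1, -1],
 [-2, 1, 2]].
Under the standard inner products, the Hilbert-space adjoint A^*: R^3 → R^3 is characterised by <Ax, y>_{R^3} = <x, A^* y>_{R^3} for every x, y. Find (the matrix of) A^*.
A^* = A^T =
[[-2, -1, -2],
 [3, 1, 1],
 [3, -1, 2]]

For real matrices with standard dot products, the defining identity <Ax, y> = <x, A^* y> gives (Ax)^T y = x^T (A^*) y, i.e. x^T A^T y = x^T (A^*) y. Since this holds for all x, y, we must have A^* = A^T. Therefore
A^* =
[[-2, -1, -2],
 [3, 1, 1],
 [3, -1, 2]].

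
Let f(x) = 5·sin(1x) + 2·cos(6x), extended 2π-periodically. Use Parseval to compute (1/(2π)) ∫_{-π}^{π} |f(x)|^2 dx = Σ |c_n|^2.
Σ |c_n|^2 = 29/2

Expand |f|^2 and use orthogonality of {sin(nx), cos(mx)} on [-π, π]:
  ∫_{-π}^{π} sin(nx)^2 dx = π, ∫ cos(mx)^2 dx = π, and cross terms integrate to 0.
So ∫_{-π}^{π} f(x)^2 dx = 5^2 · π + 2^2 · π = (25 + 4)π.
Divide by 2π: (25 + 4)/2 = 29/2.
By Parseval, this equals Σ |c_n|^2.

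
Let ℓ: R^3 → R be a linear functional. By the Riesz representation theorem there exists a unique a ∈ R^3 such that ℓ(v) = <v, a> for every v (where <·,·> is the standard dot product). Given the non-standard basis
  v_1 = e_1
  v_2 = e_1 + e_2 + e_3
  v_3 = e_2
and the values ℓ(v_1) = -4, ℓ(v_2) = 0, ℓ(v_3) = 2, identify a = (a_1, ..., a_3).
a = (-4, 2, 2)

Write a = (a_1, ..., a_3) in the standard basis. For each basis vector v_i, ℓ(v_i) = <v_i, a> is a linear equation in the a_j's. Collect the n equations into a matrix system V a = ℓ, where row i of V is v_i (expressed in the standard basis). Since V is invertible (lower-triangular with 1s on the diagonal, up to permutation), solve by back-substitution:
  V =
[[1, 0, 0],
 [1, 1, 1],
 [0, 1, 0]]
  V a = (-4, 0, 2)
Solving gives a = (-4, 2, 2).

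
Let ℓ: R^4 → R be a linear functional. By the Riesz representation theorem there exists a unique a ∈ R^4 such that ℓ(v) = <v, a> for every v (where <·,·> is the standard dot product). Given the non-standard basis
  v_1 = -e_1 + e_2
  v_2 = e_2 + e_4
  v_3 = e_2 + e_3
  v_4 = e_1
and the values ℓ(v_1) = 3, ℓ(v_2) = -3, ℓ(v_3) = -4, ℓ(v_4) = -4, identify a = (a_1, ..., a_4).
a = (-4, -1, -3, -2)

Write a = (a_1, ..., a_4) in the standard basis. For each basis vector v_i, ℓ(v_i) = <v_i, a> is a linear equation in the a_j's. Collect the n equations into a matrix system V a = ℓ, where row i of V is v_i (expressed in the standard basis). Since V is invertible (lower-triangular with 1s on the diagonal, up to permutation), solve by back-substitution:
  V =
[[-1, 1, 0, 0],
 [0, 1, 0, 1],
 [0, 1, 1, 0],
 [1, 0, 0, 0]]
  V a = (3, -3, -4, -4)
Solving gives a = (-4, -1, -3, -2).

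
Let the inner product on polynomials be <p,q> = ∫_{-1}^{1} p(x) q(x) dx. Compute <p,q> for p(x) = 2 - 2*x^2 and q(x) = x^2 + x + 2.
<p,q> = 88/15

Expand the product: p(x)·q(x) = -2*x^4 - 2*x^3 - 2*x^2 + 2*x + 4.
∫_{-1}^{1} of each monomial x^k gives [2/(k+1) if k even, 0 if k odd]. Integrating term-by-term (or equivalently evaluating the antiderivative F(x) = -2*x^5/5 - x^4/2 - 2*x^3/3 + x^2 + 4*x at the endpoints):
  F(1) − F(−1) = 103/30 − (-73/30) = 88/15.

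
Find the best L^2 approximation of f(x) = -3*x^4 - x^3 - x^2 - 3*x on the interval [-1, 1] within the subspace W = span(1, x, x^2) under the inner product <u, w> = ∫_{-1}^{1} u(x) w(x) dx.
g(x) = -25*x^2/7 - 18*x/5 + 9/35

The best approximation g ∈ W is the orthogonal projection of f onto W. Writing g = a_0 + a_1 x + a_2 x^2, the coefficients solve the normal equations G · a = b where
  G_{ij} = <φ_i, φ_j> and b_i = <f, φ_i>, with φ_0 = 1, φ_1 = x, φ_2 = x^2.
G =
  [2, 0, 2/3]
  [0, 2/3, 0]
  [2/3, 0, 2/5],
b = (-28/15, -12/5, -44/35).
Solving gives a_0 = 9/35, a_1 = -18/5, a_2 = -25/7, so
  g(x) = -25*x^2/7 - 18*x/5 + 9/35.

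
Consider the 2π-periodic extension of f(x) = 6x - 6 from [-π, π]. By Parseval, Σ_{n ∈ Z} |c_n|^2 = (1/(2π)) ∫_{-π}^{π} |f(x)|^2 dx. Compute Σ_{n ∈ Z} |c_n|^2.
Σ |c_n|^2 = 12π^2 + 36

Expand and integrate term by term over [-π, π]:
  ∫ (6x)^2 dx = 36·(2π^3/3); ∫ 2·6·(-6)·x dx = 0 (odd integrand); ∫ (-6)^2 dx = 36·2π.
So (1/(2π)) ∫_{-π}^{π} (6x - 6)^2 dx = 36π^2/3 + 36 = 12π^2 + 36.
Parseval ⇒ Σ |c_n|^2 = 12π^2 + 36.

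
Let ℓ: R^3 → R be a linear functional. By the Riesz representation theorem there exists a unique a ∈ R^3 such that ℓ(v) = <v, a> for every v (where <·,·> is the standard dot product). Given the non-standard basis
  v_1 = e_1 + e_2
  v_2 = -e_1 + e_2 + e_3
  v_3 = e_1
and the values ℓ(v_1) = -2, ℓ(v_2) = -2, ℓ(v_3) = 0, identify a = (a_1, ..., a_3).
a = (0, -2, 0)

Write a = (a_1, ..., a_3) in the standard basis. For each basis vector v_i, ℓ(v_i) = <v_i, a> is a linear equation in the a_j's. Collect the n equations into a matrix system V a = ℓ, where row i of V is v_i (expressed in the standard basis). Since V is invertible (lower-triangular with 1s on the diagonal, up to permutation), solve by back-substitution:
  V =
[[1, 1, 0],
 [-1, 1, 1],
 [1, 0, 0]]
  V a = (-2, -2, 0)
Solving gives a = (0, -2, 0).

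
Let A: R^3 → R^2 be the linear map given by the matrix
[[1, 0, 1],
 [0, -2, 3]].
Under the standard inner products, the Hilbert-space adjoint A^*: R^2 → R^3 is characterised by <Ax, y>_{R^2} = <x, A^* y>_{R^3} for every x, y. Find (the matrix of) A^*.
A^* = A^T =
[[1, 0],
 [0, -2],
 [1, 3]]

For real matrices with standard dot products, the defining identity <Ax, y> = <x, A^* y> gives (Ax)^T y = x^T (A^*) y, i.e. x^T A^T y = x^T (A^*) y. Since this holds for all x, y, we must have A^* = A^T. Therefore
A^* =
[[1, 0],
 [0, -2],
 [1, 3]].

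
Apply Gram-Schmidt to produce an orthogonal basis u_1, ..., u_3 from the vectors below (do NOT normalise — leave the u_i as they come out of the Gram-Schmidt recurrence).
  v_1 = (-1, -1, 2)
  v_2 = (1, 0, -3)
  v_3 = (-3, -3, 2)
Orthogonal basis:
  u_1 = (-1, -1, 2)
  u_2 = (-1/6, -7/6, -2/3)
  u_3 = (-12/11, 4/11, -4/11)

Apply the Gram-Schmidt recurrence
  u_1 = v_1
  u_i = v_i − Σ_{j<i} ((v_i · u_j) / (u_j · u_j)) · u_j.

Step by step this gives:
  u_1 = (-1, -1, 2)
  u_2 = (-1/6, -7/6, -2/3)
  u_3 = (-12/11, 4/11, -4/11)

Orthogonality check:
  u_2 · u_1 = 0 (should be 0)
  u_3 · u_1 = 0 (should be 0)
  u_3 · u_2 = 0 (should be 0)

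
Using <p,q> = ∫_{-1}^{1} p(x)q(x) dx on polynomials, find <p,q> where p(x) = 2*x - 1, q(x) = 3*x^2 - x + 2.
<p,q> = -22/3

Expand the product: p(x)·q(x) = 6*x^3 - 5*x^2 + 5*x - 2.
∫_{-1}^{1} of each monomial x^k gives [2/(k+1) if k even, 0 if k odd]. Integrating term-by-term (or equivalently evaluating the antiderivative F(x) = 3*x^4/2 - 5*x^3/3 + 5*x^2/2 - 2*x at the endpoints):
  F(1) − F(−1) = 1/3 − (23/3) = -22/3.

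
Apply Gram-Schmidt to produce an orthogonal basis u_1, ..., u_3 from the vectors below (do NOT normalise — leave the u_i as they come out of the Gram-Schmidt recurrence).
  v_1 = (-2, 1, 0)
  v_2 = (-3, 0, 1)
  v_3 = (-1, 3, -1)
Orthogonal basis:
  u_1 = (-2, 1, 0)
  u_2 = (-3/5, -6/5, 1)
  u_3 = (1/7, 2/7, 3/7)

Apply the Gram-Schmidt recurrence
  u_1 = v_1
  u_i = v_i − Σ_{j<i} ((v_i · u_j) / (u_j · u_j)) · u_j.

Step by step this gives:
  u_1 = (-2, 1, 0)
  u_2 = (-3/5, -6/5, 1)
  u_3 = (1/7, 2/7, 3/7)

Orthogonality check:
  u_2 · u_1 = 0 (should be 0)
  u_3 · u_1 = 0 (should be 0)
  u_3 · u_2 = 0 (should be 0)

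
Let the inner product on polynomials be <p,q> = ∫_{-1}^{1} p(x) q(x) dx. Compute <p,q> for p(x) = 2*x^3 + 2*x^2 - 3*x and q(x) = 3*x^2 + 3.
<p,q> = 32/5

Expand the product: p(x)·q(x) = 6*x^5 + 6*x^4 - 3*x^3 + 6*x^2 - 9*x.
∫_{-1}^{1} of each monomial x^k gives [2/(k+1) if k even, 0 if k odd]. Integrating term-by-term (or equivalently evaluating the antiderivative F(x) = x^6 + 6*x^5/5 - 3*x^4/4 + 2*x^3 - 9*x^2/2 at the endpoints):
  F(1) − F(−1) = -21/20 − (-149/20) = 32/5.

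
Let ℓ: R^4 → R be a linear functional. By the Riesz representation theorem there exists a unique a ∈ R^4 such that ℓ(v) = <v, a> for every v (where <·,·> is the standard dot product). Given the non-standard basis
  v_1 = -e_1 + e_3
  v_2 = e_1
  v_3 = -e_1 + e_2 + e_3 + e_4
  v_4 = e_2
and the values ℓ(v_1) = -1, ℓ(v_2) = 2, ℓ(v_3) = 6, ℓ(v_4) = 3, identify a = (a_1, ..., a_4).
a = (2, 3, 1, 4)

Write a = (a_1, ..., a_4) in the standard basis. For each basis vector v_i, ℓ(v_i) = <v_i, a> is a linear equation in the a_j's. Collect the n equations into a matrix system V a = ℓ, where row i of V is v_i (expressed in the standard basis). Since V is invertible (lower-triangular with 1s on the diagonal, up to permutation), solve by back-substitution:
  V =
[[-1, 0, 1, 0],
 [1, 0, 0, 0],
 [-1, 1, 1, 1],
 [0, 1, 0, 0]]
  V a = (-1, 2, 6, 3)
Solving gives a = (2, 3, 1, 4).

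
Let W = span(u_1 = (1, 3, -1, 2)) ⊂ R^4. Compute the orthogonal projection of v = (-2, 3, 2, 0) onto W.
proj_W(v) = (1/3, 1, -1/3, 2/3)

Set up U = [u_1 | ... | u_1] ∈ R^(4×1). The projector onto W = col(U) is P = U (U^T U)^(-1) U^T.
Compute U^T U =
  [15],
and U^T v = (5).
Solve U^T U · c = U^T v for the coefficients: c = (1/3). The projection is proj_W(v) = U c.
Check: (v - proj_W(v)) · u_1 = 0  (should be 0).
Result: proj_W(v) = (1/3, 1, -1/3, 2/3).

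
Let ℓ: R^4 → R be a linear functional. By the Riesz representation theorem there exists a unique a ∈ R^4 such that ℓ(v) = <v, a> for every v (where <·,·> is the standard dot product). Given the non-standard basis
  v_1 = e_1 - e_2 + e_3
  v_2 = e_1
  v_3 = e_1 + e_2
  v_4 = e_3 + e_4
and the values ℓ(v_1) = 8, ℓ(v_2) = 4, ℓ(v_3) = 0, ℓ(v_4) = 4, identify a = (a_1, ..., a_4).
a = (4, -4, 0, 4)

Write a = (a_1, ..., a_4) in the standard basis. For each basis vector v_i, ℓ(v_i) = <v_i, a> is a linear equation in the a_j's. Collect the n equations into a matrix system V a = ℓ, where row i of V is v_i (expressed in the standard basis). Since V is invertible (lower-triangular with 1s on the diagonal, up to permutation), solve by back-substitution:
  V =
[[1, -1, 1, 0],
 [1, 0, 0, 0],
 [1, 1, 0, 0],
 [0, 0, 1, 1]]
  V a = (8, 4, 0, 4)
Solving gives a = (4, -4, 0, 4).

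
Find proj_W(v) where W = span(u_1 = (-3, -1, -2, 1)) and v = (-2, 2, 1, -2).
proj_W(v) = (0, 0, 0, 0)

Set up U = [u_1 | ... | u_1] ∈ R^(4×1). The projector onto W = col(U) is P = U (U^T U)^(-1) U^T.
Compute U^T U =
  [15],
and U^T v = (0).
Solve U^T U · c = U^T v for the coefficients: c = (0). The projection is proj_W(v) = U c.
Check: (v - proj_W(v)) · u_1 = 0  (should be 0).
Result: proj_W(v) = (0, 0, 0, 0).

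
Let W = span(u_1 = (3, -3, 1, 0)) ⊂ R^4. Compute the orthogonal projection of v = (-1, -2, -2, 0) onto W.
proj_W(v) = (3/19, -3/19, 1/19, 0)

Set up U = [u_1 | ... | u_1] ∈ R^(4×1). The projector onto W = col(U) is P = U (U^T U)^(-1) U^T.
Compute U^T U =
  [19],
and U^T v = (1).
Solve U^T U · c = U^T v for the coefficients: c = (1/19). The projection is proj_W(v) = U c.
Check: (v - proj_W(v)) · u_1 = 0  (should be 0).
Result: proj_W(v) = (3/19, -3/19, 1/19, 0).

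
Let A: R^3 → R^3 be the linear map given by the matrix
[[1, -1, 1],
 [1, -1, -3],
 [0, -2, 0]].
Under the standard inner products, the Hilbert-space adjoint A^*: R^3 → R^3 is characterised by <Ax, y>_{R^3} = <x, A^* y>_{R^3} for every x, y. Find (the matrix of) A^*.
A^* = A^T =
[[1, 1, 0],
 [-1, -1, -2],
 [1, -3, 0]]

For real matrices with standard dot products, the defining identity <Ax, y> = <x, A^* y> gives (Ax)^T y = x^T (A^*) y, i.e. x^T A^T y = x^T (A^*) y. Since this holds for all x, y, we must have A^* = A^T. Therefore
A^* =
[[1, 1, 0],
 [-1, -1, -2],
 [1, -3, 0]].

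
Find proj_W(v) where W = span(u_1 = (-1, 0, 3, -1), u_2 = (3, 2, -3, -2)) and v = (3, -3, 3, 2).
proj_W(v) = (-107/93, -70/93, 37/31, 68/93)

Set up U = [u_1 | ... | u_2] ∈ R^(4×2). The projector onto W = col(U) is P = U (U^T U)^(-1) U^T.
Compute U^T U =
  [11, -10]
  [-10, 26],
and U^T v = (4, -10).
Solve U^T U · c = U^T v for the coefficients: c = (2/93, -35/93). The projection is proj_W(v) = U c.
Check: (v - proj_W(v)) · u_1 = 0  (should be 0).
Check: (v - proj_W(v)) · u_2 = 0  (should be 0).
Result: proj_W(v) = (-107/93, -70/93, 37/31, 68/93).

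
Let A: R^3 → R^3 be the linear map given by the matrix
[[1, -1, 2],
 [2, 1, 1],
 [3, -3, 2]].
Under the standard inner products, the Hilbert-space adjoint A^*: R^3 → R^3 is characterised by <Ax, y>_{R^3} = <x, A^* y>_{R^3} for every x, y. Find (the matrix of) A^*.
A^* = A^T =
[[1, 2, 3],
 [-1, 1, -3],
 [2, 1, 2]]

For real matrices with standard dot products, the defining identity <Ax, y> = <x, A^* y> gives (Ax)^T y = x^T (A^*) y, i.e. x^T A^T y = x^T (A^*) y. Since this holds for all x, y, we must have A^* = A^T. Therefore
A^* =
[[1, 2, 3],
 [-1, 1, -3],
 [2, 1, 2]].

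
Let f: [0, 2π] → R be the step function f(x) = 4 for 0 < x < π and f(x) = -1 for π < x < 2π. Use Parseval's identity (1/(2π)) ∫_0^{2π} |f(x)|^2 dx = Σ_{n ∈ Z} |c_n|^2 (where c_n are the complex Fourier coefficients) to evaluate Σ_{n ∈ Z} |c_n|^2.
Σ |c_n|^2 = 17/2

Parseval equates the L^2 energy of f (normalised by 1/(2π)) with the ℓ^2 sum of its Fourier coefficients: (1/(2π)) ∫_0^{2π} |f|^2 = Σ |c_n|^2.
Compute the left side: (1/(2π)) [∫_0^π 4^2 dx + ∫_π^{2π} (-1)^2 dx] = (1/(2π)) · (16π + 1π) = (16 + 1)/2 = 17/2.
So Σ_{n ∈ Z} |c_n|^2 = 17/2.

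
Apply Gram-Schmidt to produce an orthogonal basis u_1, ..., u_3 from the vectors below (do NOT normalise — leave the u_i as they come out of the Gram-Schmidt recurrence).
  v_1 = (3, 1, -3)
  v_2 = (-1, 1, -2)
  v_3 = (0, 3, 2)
Orthogonal basis:
  u_1 = (3, 1, -3)
  u_2 = (-31/19, 15/19, -26/19)
  u_3 = (5/14, 45/14, 10/7)

Apply the Gram-Schmidt recurrence
  u_1 = v_1
  u_i = v_i − Σ_{j<i} ((v_i · u_j) / (u_j · u_j)) · u_j.

Step by step this gives:
  u_1 = (3, 1, -3)
  u_2 = (-31/19, 15/19, -26/19)
  u_3 = (5/14, 45/14, 10/7)

Orthogonality check:
  u_2 · u_1 = 0 (should be 0)
  u_3 · u_1 = 0 (should be 0)
  u_3 · u_2 = 0 (should be 0)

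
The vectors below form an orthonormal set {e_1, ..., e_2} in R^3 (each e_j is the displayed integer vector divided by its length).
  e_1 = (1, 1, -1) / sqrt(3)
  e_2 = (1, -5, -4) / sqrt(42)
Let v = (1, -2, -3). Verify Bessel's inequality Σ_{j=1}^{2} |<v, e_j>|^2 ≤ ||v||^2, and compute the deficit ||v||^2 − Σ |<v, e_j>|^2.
Σ |<v, e_j>|^2 = 195/14; ||v||^2 = 14; deficit = 1/14

Write each e_j = u_j / sqrt(<u_j, u_j>) where u_j is the displayed integer vector. Then <v, e_j> = <v, u_j> / sqrt(<u_j, u_j>), so |<v, e_j>|^2 = <v, u_j>^2 / <u_j, u_j>.
Coefficients: <v, e_1> = 2/sqrt(3), <v, e_2> = 23/sqrt(42).
Square and sum: Σ |<v, e_j>|^2 = 195/14.
Compute ||v||^2 = v·v = 14.
Deficit = 14 − 195/14 = 1/14 ≥ 0, confirming Bessel's inequality. (The deficit equals ||v − Σ <v,e_j> e_j||^2, the squared distance from v to span{e_j}.)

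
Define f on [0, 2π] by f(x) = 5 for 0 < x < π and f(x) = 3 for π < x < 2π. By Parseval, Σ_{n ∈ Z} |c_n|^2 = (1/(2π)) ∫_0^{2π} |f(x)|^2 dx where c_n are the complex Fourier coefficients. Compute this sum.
Σ |c_n|^2 = 17

Parseval equates the L^2 energy of f (normalised by 1/(2π)) with the ℓ^2 sum of its Fourier coefficients: (1/(2π)) ∫_0^{2π} |f|^2 = Σ |c_n|^2.
Compute the left side: (1/(2π)) [∫_0^π 5^2 dx + ∫_π^{2π} 3^2 dx] = (1/(2π)) · (25π + 9π) = (25 + 9)/2 = 17.
So Σ_{n ∈ Z} |c_n|^2 = 17.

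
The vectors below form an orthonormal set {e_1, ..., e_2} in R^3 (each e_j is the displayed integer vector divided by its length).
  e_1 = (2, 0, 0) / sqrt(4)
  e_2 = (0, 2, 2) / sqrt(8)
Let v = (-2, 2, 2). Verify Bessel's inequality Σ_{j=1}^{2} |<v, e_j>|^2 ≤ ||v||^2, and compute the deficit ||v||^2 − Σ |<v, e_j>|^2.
Σ |<v, e_j>|^2 = 12; ||v||^2 = 12; deficit = 0

Write each e_j = u_j / sqrt(<u_j, u_j>) where u_j is the displayed integer vector. Then <v, e_j> = <v, u_j> / sqrt(<u_j, u_j>), so |<v, e_j>|^2 = <v, u_j>^2 / <u_j, u_j>.
Coefficients: <v, e_1> = -4/sqrt(4), <v, e_2> = 8/sqrt(8).
Square and sum: Σ |<v, e_j>|^2 = 12.
Compute ||v||^2 = v·v = 12.
Deficit = 12 − 12 = 0 ≥ 0, confirming Bessel's inequality. (The deficit equals ||v − Σ <v,e_j> e_j||^2, the squared distance from v to span{e_j}.)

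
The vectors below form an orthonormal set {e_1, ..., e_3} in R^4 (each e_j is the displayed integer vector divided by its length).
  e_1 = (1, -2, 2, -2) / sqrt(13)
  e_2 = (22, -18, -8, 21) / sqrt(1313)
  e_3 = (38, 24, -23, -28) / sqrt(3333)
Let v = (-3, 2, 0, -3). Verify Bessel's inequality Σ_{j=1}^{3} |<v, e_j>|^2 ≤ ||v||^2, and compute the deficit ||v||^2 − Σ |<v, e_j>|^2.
Σ |<v, e_j>|^2 = 230/11; ||v||^2 = 22; deficit = 12/11

Write each e_j = u_j / sqrt(<u_j, u_j>) where u_j is the displayed integer vector. Then <v, e_j> = <v, u_j> / sqrt(<u_j, u_j>), so |<v, e_j>|^2 = <v, u_j>^2 / <u_j, u_j>.
Coefficients: <v, e_1> = -1/sqrt(13), <v, e_2> = -165/sqrt(1313), <v, e_3> = 18/sqrt(3333).
Square and sum: Σ |<v, e_j>|^2 = 230/11.
Compute ||v||^2 = v·v = 22.
Deficit = 22 − 230/11 = 12/11 ≥ 0, confirming Bessel's inequality. (The deficit equals ||v − Σ <v,e_j> e_j||^2, the squared distance from v to span{e_j}.)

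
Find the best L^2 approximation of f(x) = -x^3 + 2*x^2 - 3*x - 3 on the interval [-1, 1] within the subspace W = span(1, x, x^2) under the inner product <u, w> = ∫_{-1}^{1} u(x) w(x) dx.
g(x) = 2*x^2 - 18*x/5 - 3

The best approximation g ∈ W is the orthogonal projection of f onto W. Writing g = a_0 + a_1 x + a_2 x^2, the coefficients solve the normal equations G · a = b where
  G_{ij} = <φ_i, φ_j> and b_i = <f, φ_i>, with φ_0 = 1, φ_1 = x, φ_2 = x^2.
G =
  [2, 0, 2/3]
  [0, 2/3, 0]
  [2/3, 0, 2/5],
b = (-14/3, -12/5, -6/5).
Solving gives a_0 = -3, a_1 = -18/5, a_2 = 2, so
  g(x) = 2*x^2 - 18*x/5 - 3.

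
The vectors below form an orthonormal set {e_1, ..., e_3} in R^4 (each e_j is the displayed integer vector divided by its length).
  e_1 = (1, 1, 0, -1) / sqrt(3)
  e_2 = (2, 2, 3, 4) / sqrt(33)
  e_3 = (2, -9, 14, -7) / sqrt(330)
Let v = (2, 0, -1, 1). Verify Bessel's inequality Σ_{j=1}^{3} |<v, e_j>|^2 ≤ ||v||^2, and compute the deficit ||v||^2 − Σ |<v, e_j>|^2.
Σ |<v, e_j>|^2 = 59/30; ||v||^2 = 6; deficit = 121/30

Write each e_j = u_j / sqrt(<u_j, u_j>) where u_j is the displayed integer vector. Then <v, e_j> = <v, u_j> / sqrt(<u_j, u_j>), so |<v, e_j>|^2 = <v, u_j>^2 / <u_j, u_j>.
Coefficients: <v, e_1> = 1/sqrt(3), <v, e_2> = 5/sqrt(33), <v, e_3> = -17/sqrt(330).
Square and sum: Σ |<v, e_j>|^2 = 59/30.
Compute ||v||^2 = v·v = 6.
Deficit = 6 − 59/30 = 121/30 ≥ 0, confirming Bessel's inequality. (The deficit equals ||v − Σ <v,e_j> e_j||^2, the squared distance from v to span{e_j}.)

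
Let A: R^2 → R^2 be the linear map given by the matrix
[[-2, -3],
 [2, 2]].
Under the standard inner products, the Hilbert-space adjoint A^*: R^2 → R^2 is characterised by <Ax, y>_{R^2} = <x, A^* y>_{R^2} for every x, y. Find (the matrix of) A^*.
A^* = A^T =
[[-2, 2],
 [-3, 2]]

For real matrices with standard dot products, the defining identity <Ax, y> = <x, A^* y> gives (Ax)^T y = x^T (A^*) y, i.e. x^T A^T y = x^T (A^*) y. Since this holds for all x, y, we must have A^* = A^T. Therefore
A^* =
[[-2, 2],
 [-3, 2]].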